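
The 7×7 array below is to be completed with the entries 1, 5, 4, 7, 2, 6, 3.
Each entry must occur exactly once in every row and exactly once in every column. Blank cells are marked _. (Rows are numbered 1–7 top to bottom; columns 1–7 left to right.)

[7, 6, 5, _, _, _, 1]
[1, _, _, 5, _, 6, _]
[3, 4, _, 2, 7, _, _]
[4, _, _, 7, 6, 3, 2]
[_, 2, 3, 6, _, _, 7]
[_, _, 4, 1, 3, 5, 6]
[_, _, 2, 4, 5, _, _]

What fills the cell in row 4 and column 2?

Row 1, column 4: row 1 has {1, 5, 7, 6} and column 4 has {1, 5, 4, 7, 2, 6}, leaving only 3.
Row 2, column 3: row 2 has {1, 5, 6} and column 3 has {5, 4, 2, 3}, leaving only 7.
Row 2, column 2: row 2 has {1, 5, 7, 6} and column 2 has {4, 2, 6}, leaving only 3.
Row 2, column 7: row 2 has {1, 5, 7, 6, 3} and column 7 has {1, 7, 2, 6}, leaving only 4.
Row 2, column 5: row 2 has {1, 5, 4, 7, 6, 3} and column 5 has {5, 7, 6, 3}, leaving only 2.
Row 1, column 5: row 1 has {1, 5, 7, 6, 3} and column 5 has {5, 7, 2, 6, 3}, leaving only 4.
Row 1, column 6: row 1 has {1, 5, 4, 7, 6, 3} and column 6 has {5, 6, 3}, leaving only 2.
Row 3, column 6: row 3 has {4, 7, 2, 3} and column 6 has {5, 2, 6, 3}, leaving only 1.
Row 3, column 3: row 3 has {1, 4, 7, 2, 3} and column 3 has {5, 4, 7, 2, 3}, leaving only 6.
Row 3, column 7: row 3 has {1, 4, 7, 2, 6, 3} and column 7 has {1, 4, 7, 2, 6}, leaving only 5.
Row 4, column 3: row 4 has {4, 7, 2, 6, 3} and column 3 has {5, 4, 7, 2, 6, 3}, leaving only 1.
Row 4 already has {1, 4, 7, 2, 6, 3} and column 2 already has {4, 2, 6, 3}, so row 4, column 2 must be 5.

5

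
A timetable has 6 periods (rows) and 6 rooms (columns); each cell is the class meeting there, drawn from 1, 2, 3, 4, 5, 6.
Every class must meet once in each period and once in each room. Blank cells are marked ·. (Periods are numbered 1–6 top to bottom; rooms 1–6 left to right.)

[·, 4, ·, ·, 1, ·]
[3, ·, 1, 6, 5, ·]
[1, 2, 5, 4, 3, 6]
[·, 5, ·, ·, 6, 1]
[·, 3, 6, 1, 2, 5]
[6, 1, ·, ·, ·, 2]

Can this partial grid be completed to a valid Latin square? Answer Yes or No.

No

Period 2, room 2: period 2 together with room 2 already contain {1, 2, 3, 4, 5, 6} — every symbol — so nothing can go there. The grid has no valid completion.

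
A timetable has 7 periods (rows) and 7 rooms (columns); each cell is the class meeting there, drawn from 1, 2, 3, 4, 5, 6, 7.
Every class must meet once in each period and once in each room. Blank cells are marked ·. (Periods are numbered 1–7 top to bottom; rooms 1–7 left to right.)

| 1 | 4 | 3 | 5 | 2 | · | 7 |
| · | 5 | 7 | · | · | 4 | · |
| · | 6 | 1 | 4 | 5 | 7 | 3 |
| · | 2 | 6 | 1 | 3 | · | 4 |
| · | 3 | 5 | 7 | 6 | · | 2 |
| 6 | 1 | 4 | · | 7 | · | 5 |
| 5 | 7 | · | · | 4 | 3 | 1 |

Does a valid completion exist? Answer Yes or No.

No period or room among the givens repeats a symbol, and propagating forced cells runs into no contradiction.
One valid completion exists (for instance, 1 4 3 5 2 6 7 / 3 5 7 2 1 4 6 / 2 6 1 4 5 7 3 / 7 2 6 1 3 5 4 / 4 3 5 7 6 1 2 / 6 1 4 3 7 2 5 / 5 7 2 6 4 3 1).

Yes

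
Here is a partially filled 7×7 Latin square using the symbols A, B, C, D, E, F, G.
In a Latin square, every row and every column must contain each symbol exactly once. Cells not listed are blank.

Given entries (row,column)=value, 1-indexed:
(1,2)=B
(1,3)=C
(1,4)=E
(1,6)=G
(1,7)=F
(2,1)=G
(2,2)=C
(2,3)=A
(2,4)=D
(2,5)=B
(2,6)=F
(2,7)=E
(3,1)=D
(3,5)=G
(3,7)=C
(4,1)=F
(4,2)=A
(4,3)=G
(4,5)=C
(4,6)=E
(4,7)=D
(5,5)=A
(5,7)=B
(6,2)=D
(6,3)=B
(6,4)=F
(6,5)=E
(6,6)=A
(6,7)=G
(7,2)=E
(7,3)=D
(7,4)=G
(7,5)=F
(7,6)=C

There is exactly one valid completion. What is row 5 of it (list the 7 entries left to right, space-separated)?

Row 5, column 4: row 5 has {A, B} and column 4 has {D, E, F, G}, leaving only C.
Row 5, column 1: row 5 has {A, B, C} and column 1 has {D, F, G}, leaving only E.
Row 5, column 3: row 5 has {A, B, C, E} and column 3 has {A, B, C, D, G}, leaving only F.
Row 5, column 2: row 5 has {A, B, C, E, F} and column 2 has {A, B, C, D, E}, leaving only G.
Row 5, column 6: row 5 has {A, B, C, E, F, G} and column 6 has {A, C, E, F, G}, leaving only D.
So row 5 reads: E G F C A D B.

E G F C A D B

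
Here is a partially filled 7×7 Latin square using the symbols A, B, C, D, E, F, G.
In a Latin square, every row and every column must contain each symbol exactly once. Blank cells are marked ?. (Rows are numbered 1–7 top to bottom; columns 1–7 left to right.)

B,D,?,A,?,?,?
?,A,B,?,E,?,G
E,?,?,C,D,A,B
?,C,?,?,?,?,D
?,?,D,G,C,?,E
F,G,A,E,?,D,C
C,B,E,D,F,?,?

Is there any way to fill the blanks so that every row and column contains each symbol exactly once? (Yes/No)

No

Row 1, column 5: row 1 has {A, B, D} and column 5 has {C, D, E, F}, so it must be G.
Row 1, column 7: row 1 has {A, B, D, G} and column 7 has {B, C, D, E, G}, so it must be F.
Row 1, column 3: row 1 has {A, B, D, F, G} and column 3 has {A, B, D, E}, so it must be C.
Row 1, column 6: row 1 has {A, B, C, D, F, G} and column 6 has {A, D}, so it must be E.
Row 2, column 1: row 2 has {A, B, E, G} and column 1 has {B, C, E, F}, so it must be D.
Row 2, column 4: row 2 has {A, B, D, E, G} and column 4 has {A, C, D, E, G}, so it must be F.
Row 2, column 6: row 2 has {A, B, D, E, F, G} and column 6 has {A, D, E}, so it must be C.
Row 3, column 2: row 3 has {A, B, C, D, E} and column 2 has {A, B, C, D, G}, so it must be F.
Now row 5, column 2: row 5 together with column 2 already contain {A, B, C, D, E, F, G} — every symbol — so nothing can go there. The grid has no valid completion.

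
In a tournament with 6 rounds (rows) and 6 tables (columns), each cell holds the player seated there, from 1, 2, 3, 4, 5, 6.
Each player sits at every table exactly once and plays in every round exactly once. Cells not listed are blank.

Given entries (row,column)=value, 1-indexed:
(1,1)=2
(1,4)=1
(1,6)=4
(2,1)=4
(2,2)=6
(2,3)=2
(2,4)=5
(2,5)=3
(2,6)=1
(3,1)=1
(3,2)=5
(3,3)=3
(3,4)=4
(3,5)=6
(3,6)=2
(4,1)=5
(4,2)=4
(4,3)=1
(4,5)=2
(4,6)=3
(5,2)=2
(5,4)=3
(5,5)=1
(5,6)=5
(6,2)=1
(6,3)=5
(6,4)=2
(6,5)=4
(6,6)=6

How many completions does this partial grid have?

Round 1, table 2: eliminating its round and table leaves {3}.
Round 1, table 3: eliminating its round and table leaves {6}.
Round 1, table 5: eliminating its round and table leaves {5}.
Round 4, table 4: eliminating its round and table leaves {6}.
Round 5, table 1: eliminating its round and table leaves {6}.
Round 5, table 3: eliminating its round and table leaves {4, 6}.
Round 6, table 1: eliminating its round and table leaves {3}.
Only one assignment across all blanks avoids any round or table repeat, giving 1 completion.

1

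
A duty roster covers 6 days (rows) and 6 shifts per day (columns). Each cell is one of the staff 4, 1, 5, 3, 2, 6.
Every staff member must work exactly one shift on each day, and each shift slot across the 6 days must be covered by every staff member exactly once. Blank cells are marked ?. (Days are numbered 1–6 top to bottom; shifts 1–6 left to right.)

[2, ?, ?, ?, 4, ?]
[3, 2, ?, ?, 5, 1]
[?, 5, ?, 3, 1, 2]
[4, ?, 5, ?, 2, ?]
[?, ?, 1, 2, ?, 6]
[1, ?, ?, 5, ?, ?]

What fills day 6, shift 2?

Day 3, shift 1: day 3 has {1, 5, 3, 2} and shift 1 has {4, 1, 3, 2}, leaving only 6.
Day 3, shift 3: day 3 has {1, 5, 3, 2, 6} and shift 3 has {1, 5}, leaving only 4.
Day 2, shift 3: day 2 has {1, 5, 3, 2} and shift 3 has {4, 1, 5}, leaving only 6.
Day 1, shift 3: day 1 has {4, 2} and shift 3 has {4, 1, 5, 6}, leaving only 3.
Day 1, shift 6: day 1 has {4, 3, 2} and shift 6 has {1, 2, 6}, leaving only 5.
Day 2, shift 4: day 2 has {1, 5, 3, 2, 6} and shift 4 has {5, 3, 2}, leaving only 4.
Day 4, shift 6: day 4 has {4, 5, 2} and shift 6 has {1, 5, 2, 6}, leaving only 3.
Day 5, shift 1: day 5 has {1, 2, 6} and shift 1 has {4, 1, 3, 2, 6}, leaving only 5.
Day 5, shift 5: day 5 has {1, 5, 2, 6} and shift 5 has {4, 1, 5, 2}, leaving only 3.
Day 5, shift 2: day 5 has {1, 5, 3, 2, 6} and shift 2 has {5, 2}, leaving only 4.
Day 6, shift 3: day 6 has {1, 5} and shift 3 has {4, 1, 5, 3, 6}, leaving only 2.
Day 6, shift 5: day 6 has {1, 5, 2} and shift 5 has {4, 1, 5, 3, 2}, leaving only 6.
Day 6 already has {1, 5, 2, 6} and shift 2 already has {4, 5, 2}, so day 6, shift 2 must be 3.

3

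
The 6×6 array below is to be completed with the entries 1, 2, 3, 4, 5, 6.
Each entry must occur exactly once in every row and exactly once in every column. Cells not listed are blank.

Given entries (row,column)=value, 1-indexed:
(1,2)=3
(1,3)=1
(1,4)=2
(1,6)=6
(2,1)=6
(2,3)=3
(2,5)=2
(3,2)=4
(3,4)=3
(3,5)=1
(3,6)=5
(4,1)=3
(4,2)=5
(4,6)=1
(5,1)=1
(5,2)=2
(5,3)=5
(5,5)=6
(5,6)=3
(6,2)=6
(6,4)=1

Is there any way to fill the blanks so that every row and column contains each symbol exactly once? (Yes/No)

No row or column among the givens repeats a symbol, and propagating forced cells runs into no contradiction.
One valid completion exists (for instance, 4 3 1 2 5 6 / 6 1 3 5 2 4 / 2 4 6 3 1 5 / 3 5 2 6 4 1 / 1 2 5 4 6 3 / 5 6 4 1 3 2).

Yes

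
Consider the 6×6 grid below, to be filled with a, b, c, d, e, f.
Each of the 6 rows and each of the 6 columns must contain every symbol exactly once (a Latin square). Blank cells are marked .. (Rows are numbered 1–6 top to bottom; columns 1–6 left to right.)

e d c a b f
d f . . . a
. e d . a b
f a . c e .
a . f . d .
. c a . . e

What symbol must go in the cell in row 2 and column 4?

b

Row 2, column 5: row 2 has {a, d, f} and column 5 has {a, b, d, e}, leaving only c.
Row 3, column 1: row 3 has {a, b, d, e} and column 1 has {a, d, e, f}, leaving only c.
Row 3, column 4: row 3 has {a, b, c, d, e} and column 4 has {a, c}, leaving only f.
Row 4, column 3: row 4 has {a, c, e, f} and column 3 has {a, c, d, f}, leaving only b.
Row 2, column 3: row 2 has {a, c, d, f} and column 3 has {a, b, c, d, f}, leaving only e.
Row 2 already has {a, c, d, e, f} and column 4 already has {a, c, f}, so row 2, column 4 must be b.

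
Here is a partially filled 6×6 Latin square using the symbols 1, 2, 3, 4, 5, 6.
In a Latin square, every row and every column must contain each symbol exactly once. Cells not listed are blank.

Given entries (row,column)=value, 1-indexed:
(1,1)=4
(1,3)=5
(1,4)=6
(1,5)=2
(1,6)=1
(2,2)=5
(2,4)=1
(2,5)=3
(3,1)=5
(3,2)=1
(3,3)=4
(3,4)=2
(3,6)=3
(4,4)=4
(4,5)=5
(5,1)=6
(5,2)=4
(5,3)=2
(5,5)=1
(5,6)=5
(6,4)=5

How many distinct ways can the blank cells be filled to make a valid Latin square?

Row 1, column 2: eliminating its row and column leaves {3}.
Row 2, column 1: eliminating its row and column leaves {2}.
Row 2, column 3: eliminating its row and column leaves {6}.
Row 2, column 6: eliminating its row and column leaves {2, 4, 6}.
Row 3, column 5: eliminating its row and column leaves {6}.
Row 4, column 1: eliminating its row and column leaves {1, 2, 3}.
Row 4, column 2: eliminating its row and column leaves {2, 3, 6}.
Row 4, column 3: eliminating its row and column leaves {1, 3, 6}.
Row 4, column 6: eliminating its row and column leaves {2, 6}.
Row 5, column 4: eliminating its row and column leaves {3}.
Row 6, column 1: eliminating its row and column leaves {1, 2, 3}.
Row 6, column 2: eliminating its row and column leaves {2, 3, 6}.
Row 6, column 3: eliminating its row and column leaves {1, 3, 6}.
Row 6, column 5: eliminating its row and column leaves {4, 6}.
Row 6, column 6: eliminating its row and column leaves {2, 4, 6}.
Enumerating the assignments across these blanks that avoid any row or column repeat gives 4 completions.

4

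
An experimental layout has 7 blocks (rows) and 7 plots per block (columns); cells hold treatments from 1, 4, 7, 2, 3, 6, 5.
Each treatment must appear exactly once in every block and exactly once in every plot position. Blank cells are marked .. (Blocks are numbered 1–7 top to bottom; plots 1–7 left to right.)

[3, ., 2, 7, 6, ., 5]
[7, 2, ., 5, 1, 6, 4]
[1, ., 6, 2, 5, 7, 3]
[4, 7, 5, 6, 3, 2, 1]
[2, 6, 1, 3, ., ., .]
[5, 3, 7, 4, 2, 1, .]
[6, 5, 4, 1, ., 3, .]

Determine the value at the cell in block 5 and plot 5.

Block 1, plot 6: block 1 has {7, 2, 3, 6, 5} and plot 6 has {1, 7, 2, 3, 6}, leaving only 4.
Block 1, plot 2: block 1 has {4, 7, 2, 3, 6, 5} and plot 2 has {7, 2, 3, 6, 5}, leaving only 1.
Block 2, plot 3: block 2 has {1, 4, 7, 2, 6, 5} and plot 3 has {1, 4, 7, 2, 6, 5}, leaving only 3.
Block 3, plot 2: block 3 has {1, 7, 2, 3, 6, 5} and plot 2 has {1, 7, 2, 3, 6, 5}, leaving only 4.
Block 5, plot 6: block 5 has {1, 2, 3, 6} and plot 6 has {1, 4, 7, 2, 3, 6}, leaving only 5.
Block 5, plot 7: block 5 has {1, 2, 3, 6, 5} and plot 7 has {1, 4, 3, 5}, leaving only 7.
Block 5 already has {1, 7, 2, 3, 6, 5} and plot 5 already has {1, 2, 3, 6, 5}, so block 5, plot 5 must be 4.

4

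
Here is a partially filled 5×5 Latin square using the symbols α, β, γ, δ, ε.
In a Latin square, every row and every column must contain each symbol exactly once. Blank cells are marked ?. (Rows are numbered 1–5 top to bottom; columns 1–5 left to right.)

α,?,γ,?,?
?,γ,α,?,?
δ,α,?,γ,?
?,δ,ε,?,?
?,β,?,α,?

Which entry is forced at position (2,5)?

δ

Row 1, column 2: row 1 has {α, γ} and column 2 has {α, β, γ, δ}, leaving only ε.
Row 3, column 3: row 3 has {α, γ, δ} and column 3 has {α, γ, ε}, leaving only β.
Row 3, column 5: row 3 has {α, β, γ, δ} and column 5 has {}, leaving only ε.
Row 4, column 4: row 4 has {δ, ε} and column 4 has {α, γ}, leaving only β.
Row 1, column 4: row 1 has {α, γ, ε} and column 4 has {α, β, γ}, leaving only δ.
Row 1, column 5: row 1 has {α, γ, δ, ε} and column 5 has {ε}, leaving only β.
Row 2 already has {α, γ} and column 5 already has {β, ε}, so row 2, column 5 must be δ.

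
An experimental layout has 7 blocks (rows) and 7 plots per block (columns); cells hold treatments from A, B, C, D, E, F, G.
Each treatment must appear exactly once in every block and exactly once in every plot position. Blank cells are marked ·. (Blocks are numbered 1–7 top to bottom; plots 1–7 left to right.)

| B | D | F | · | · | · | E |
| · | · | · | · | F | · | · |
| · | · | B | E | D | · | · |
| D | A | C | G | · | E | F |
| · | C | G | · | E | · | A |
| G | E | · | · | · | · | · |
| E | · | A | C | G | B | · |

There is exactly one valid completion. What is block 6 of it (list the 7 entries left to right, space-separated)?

G E D F A C B

Block 6, plot 3: block 6 has {E, G} and plot 3 has {A, B, C, F, G}, leaving only D.
Block 1, plot 4: block 1 has {B, D, E, F} and plot 4 has {C, E, G}, leaving only A.
Block 1, plot 5: block 1 has {A, B, D, E, F} and plot 5 has {D, E, F, G}, leaving only C.
Block 1, plot 6: block 1 has {A, B, C, D, E, F} and plot 6 has {B, E}, leaving only G.
Block 2, plot 3: block 2 has {F} and plot 3 has {A, B, C, D, F, G}, leaving only E.
Block 4, plot 5: block 4 has {A, C, D, E, F, G} and plot 5 has {C, D, E, F, G}, leaving only B.
Block 6, plot 5: block 6 has {D, E, G} and plot 5 has {B, C, D, E, F, G}, leaving only A.
Block 5, plot 1: block 5 has {A, C, E, G} and plot 1 has {B, D, E, G}, leaving only F.
Block 5, plot 6: block 5 has {A, C, E, F, G} and plot 6 has {B, E, G}, leaving only D.
Block 5, plot 4: block 5 has {A, C, D, E, F, G} and plot 4 has {A, C, E, G}, leaving only B.
Block 6, plot 4: block 6 has {A, D, E, G} and plot 4 has {A, B, C, E, G}, leaving only F.
Block 6, plot 6: block 6 has {A, D, E, F, G} and plot 6 has {B, D, E, G}, leaving only C.
Block 6, plot 7: block 6 has {A, C, D, E, F, G} and plot 7 has {A, E, F}, leaving only B.
So block 6 reads: G E D F A C B.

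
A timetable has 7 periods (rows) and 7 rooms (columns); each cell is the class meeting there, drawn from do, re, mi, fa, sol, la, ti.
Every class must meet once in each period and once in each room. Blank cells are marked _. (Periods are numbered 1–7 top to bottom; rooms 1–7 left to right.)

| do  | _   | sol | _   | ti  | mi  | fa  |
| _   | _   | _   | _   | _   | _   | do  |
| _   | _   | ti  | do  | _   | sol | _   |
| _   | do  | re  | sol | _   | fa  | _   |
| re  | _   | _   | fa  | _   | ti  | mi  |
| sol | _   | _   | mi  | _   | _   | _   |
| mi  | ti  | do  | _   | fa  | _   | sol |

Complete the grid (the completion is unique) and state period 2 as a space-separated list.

Period 5, room 3: period 5 has {re, mi, fa, ti} and room 3 has {do, re, sol, ti}, leaving only la.
Period 5, room 2: period 5 has {re, mi, fa, la, ti} and room 2 has {do, ti}, leaving only sol.
Period 5, room 5: period 5 has {re, mi, fa, sol, la, ti} and room 5 has {fa, ti}, leaving only do.
Period 6, room 3: period 6 has {mi, sol} and room 3 has {do, re, sol, la, ti}, leaving only fa.
Period 2, room 3: period 2 has {do} and room 3 has {do, re, fa, sol, la, ti}, leaving only mi.
Period 2, room 1 is narrowed to {fa, la, ti}; only la is consistent with the remaining cells.
Period 2, room 6: period 2 has {do, mi, la} and room 6 has {mi, fa, sol, ti}, leaving only re.
Period 2, room 2: period 2 has {do, re, mi, la} and room 2 has {do, sol, ti}, leaving only fa.
Period 2, room 4: period 2 has {do, re, mi, fa, la} and room 4 has {do, mi, fa, sol}, leaving only ti.
Period 2, room 5: period 2 has {do, re, mi, fa, la, ti} and room 5 has {do, fa, ti}, leaving only sol.
So period 2 reads: la fa mi ti sol re do.

la fa mi ti sol re do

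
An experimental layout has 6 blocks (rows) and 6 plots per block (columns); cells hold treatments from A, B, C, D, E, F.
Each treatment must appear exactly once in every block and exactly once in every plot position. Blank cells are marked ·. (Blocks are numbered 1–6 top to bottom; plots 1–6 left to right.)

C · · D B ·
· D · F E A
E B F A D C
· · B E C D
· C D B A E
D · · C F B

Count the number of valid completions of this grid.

2

Block 1, plot 2: eliminating its block and plot leaves {A, E, F}.
Block 1, plot 3: eliminating its block and plot leaves {A, E}.
Block 1, plot 6: eliminating its block and plot leaves {F}.
Block 2, plot 1: eliminating its block and plot leaves {B}.
Block 2, plot 3: eliminating its block and plot leaves {C}.
Block 4, plot 1: eliminating its block and plot leaves {A, F}.
Block 4, plot 2: eliminating its block and plot leaves {A, F}.
Block 5, plot 1: eliminating its block and plot leaves {F}.
Block 6, plot 2: eliminating its block and plot leaves {A, E}.
Block 6, plot 3: eliminating its block and plot leaves {A, E}.
Enumerating the assignments across these blanks that avoid any block or plot repeat gives 2 completions.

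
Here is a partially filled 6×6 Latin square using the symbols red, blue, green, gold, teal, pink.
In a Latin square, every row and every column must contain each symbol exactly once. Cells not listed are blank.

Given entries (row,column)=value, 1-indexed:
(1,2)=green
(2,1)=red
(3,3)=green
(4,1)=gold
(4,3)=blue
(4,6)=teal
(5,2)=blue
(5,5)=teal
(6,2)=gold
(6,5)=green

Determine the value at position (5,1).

Row 5, column 1 is narrowed to {green, pink}.
If it were pink, propagating the remaining blanks reaches a contradiction.
So row 5, column 1 must be green.

green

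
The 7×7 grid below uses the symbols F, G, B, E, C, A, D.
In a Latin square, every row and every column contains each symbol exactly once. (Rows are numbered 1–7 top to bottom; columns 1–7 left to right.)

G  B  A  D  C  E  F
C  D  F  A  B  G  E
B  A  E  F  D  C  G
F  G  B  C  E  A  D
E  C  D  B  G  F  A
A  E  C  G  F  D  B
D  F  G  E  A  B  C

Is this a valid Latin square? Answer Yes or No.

Each row is a permutation of the 7 symbols, and so is each column.

Yes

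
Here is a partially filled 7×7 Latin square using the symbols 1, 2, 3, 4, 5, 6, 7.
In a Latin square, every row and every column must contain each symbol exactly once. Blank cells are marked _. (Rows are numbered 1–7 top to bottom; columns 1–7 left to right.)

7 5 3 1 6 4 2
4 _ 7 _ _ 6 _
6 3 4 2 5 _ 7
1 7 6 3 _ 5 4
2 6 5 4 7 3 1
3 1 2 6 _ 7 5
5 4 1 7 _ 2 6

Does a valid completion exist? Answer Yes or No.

No row or column among the givens repeats a symbol, and propagating forced cells runs into no contradiction.
One valid completion exists (for instance, 7 5 3 1 6 4 2 / 4 2 7 5 1 6 3 / 6 3 4 2 5 1 7 / 1 7 6 3 2 5 4 / 2 6 5 4 7 3 1 / 3 1 2 6 4 7 5 / 5 4 1 7 3 2 6).

Yes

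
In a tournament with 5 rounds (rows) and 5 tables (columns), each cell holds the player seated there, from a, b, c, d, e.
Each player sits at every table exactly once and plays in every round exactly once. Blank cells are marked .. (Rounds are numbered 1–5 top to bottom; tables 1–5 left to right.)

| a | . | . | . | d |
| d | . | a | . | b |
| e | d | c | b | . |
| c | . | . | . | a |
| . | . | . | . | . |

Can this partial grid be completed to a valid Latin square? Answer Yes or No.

No

Round 3, table 5: round 3 together with table 5 already contain {a, b, c, d, e} — every symbol — so nothing can go there. The grid has no valid completion.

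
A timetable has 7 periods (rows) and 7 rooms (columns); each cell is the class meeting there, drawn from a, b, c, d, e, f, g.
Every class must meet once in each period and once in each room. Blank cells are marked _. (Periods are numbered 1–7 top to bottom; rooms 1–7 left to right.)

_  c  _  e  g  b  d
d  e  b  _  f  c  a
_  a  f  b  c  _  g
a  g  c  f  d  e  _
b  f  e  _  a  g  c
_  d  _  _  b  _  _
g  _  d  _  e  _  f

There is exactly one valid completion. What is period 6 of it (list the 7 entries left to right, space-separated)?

Period 6, room 7: period 6 has {b, d} and room 7 has {a, c, d, f, g}, leaving only e.
Period 1, room 1: period 1 has {b, c, d, e, g} and room 1 has {a, b, d, g}, leaving only f.
Period 6, room 1: period 6 has {b, d, e} and room 1 has {a, b, d, f, g}, leaving only c.
Period 1, room 3: period 1 has {b, c, d, e, f, g} and room 3 has {b, c, d, e, f}, leaving only a.
Period 6, room 3: period 6 has {b, c, d, e} and room 3 has {a, b, c, d, e, f}, leaving only g.
Period 6, room 4: period 6 has {b, c, d, e, g} and room 4 has {b, e, f}, leaving only a.
Period 6, room 6: period 6 has {a, b, c, d, e, g} and room 6 has {b, c, e, g}, leaving only f.
So period 6 reads: c d g a b f e.

c d g a b f e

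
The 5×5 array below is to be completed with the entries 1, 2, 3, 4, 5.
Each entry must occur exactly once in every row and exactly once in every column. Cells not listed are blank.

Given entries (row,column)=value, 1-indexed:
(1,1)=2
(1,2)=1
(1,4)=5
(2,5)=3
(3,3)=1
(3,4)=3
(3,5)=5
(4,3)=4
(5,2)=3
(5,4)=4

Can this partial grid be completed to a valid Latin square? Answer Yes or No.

Yes

No row or column among the givens repeats a symbol, and propagating forced cells runs into no contradiction.
One valid completion exists (for instance, 2 1 3 5 4 / 1 4 5 2 3 / 4 2 1 3 5 / 3 5 4 1 2 / 5 3 2 4 1).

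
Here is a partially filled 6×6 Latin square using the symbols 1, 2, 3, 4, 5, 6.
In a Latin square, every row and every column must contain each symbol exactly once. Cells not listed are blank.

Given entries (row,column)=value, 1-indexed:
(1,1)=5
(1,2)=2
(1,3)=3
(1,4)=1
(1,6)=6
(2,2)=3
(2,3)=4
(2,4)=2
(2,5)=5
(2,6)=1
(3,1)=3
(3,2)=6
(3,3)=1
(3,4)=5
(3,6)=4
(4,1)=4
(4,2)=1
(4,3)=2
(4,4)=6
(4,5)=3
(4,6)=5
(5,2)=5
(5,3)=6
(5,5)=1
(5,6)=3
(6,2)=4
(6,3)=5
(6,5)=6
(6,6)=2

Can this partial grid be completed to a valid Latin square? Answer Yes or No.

No row or column among the givens repeats a symbol, and propagating forced cells runs into no contradiction.
One valid completion exists (for instance, 5 2 3 1 4 6 / 6 3 4 2 5 1 / 3 6 1 5 2 4 / 4 1 2 6 3 5 / 2 5 6 4 1 3 / 1 4 5 3 6 2).

Yes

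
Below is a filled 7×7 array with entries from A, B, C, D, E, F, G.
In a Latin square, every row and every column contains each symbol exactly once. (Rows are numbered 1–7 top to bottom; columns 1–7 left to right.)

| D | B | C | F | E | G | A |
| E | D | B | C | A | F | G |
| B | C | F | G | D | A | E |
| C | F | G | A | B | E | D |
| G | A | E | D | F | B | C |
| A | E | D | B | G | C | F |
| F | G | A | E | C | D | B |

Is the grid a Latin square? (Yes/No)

Each row is a permutation of the 7 symbols, and so is each column.

Yes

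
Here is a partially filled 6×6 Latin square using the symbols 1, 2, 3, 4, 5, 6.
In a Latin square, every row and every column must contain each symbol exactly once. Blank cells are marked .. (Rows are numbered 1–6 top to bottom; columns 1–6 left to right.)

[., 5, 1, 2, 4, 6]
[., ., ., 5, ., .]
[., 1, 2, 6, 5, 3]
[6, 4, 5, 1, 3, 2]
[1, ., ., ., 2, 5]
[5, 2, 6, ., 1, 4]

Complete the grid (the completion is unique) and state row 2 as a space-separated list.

Row 2, column 5: row 2 has {5} and column 5 has {1, 2, 3, 4, 5}, leaving only 6.
Row 2, column 2: row 2 has {5, 6} and column 2 has {1, 2, 4, 5}, leaving only 3.
Row 2, column 3: row 2 has {3, 5, 6} and column 3 has {1, 2, 5, 6}, leaving only 4.
Row 2, column 1: row 2 has {3, 4, 5, 6} and column 1 has {1, 5, 6}, leaving only 2.
Row 2, column 6: row 2 has {2, 3, 4, 5, 6} and column 6 has {2, 3, 4, 5, 6}, leaving only 1.
So row 2 reads: 2 3 4 5 6 1.

2 3 4 5 6 1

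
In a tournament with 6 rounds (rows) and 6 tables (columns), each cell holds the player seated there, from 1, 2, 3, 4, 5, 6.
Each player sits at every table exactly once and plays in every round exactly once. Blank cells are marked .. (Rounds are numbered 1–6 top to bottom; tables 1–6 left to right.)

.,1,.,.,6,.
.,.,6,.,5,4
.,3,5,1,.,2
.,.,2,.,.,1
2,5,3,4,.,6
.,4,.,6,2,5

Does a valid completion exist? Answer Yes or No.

No round or table among the givens repeats a symbol, and propagating forced cells runs into no contradiction.
One valid completion exists (for instance, 5 1 4 2 6 3 / 1 2 6 3 5 4 / 6 3 5 1 4 2 / 4 6 2 5 3 1 / 2 5 3 4 1 6 / 3 4 1 6 2 5).

Yes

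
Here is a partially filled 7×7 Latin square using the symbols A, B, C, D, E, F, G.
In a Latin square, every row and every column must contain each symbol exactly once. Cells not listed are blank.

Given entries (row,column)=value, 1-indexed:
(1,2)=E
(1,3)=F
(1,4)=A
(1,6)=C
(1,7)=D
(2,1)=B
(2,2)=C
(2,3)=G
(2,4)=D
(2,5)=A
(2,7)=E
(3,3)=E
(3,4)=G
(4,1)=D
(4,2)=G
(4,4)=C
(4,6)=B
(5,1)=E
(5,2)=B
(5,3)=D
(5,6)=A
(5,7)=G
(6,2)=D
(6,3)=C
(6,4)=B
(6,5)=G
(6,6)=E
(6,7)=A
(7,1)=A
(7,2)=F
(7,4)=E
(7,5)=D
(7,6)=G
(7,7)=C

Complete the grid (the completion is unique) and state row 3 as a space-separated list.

Row 3, column 2: row 3 has {E, G} and column 2 has {B, C, D, E, F, G}, leaving only A.
Row 1, column 1: row 1 has {A, C, D, E, F} and column 1 has {A, B, D, E}, leaving only G.
Row 1, column 5: row 1 has {A, C, D, E, F, G} and column 5 has {A, D, G}, leaving only B.
Row 2, column 6: row 2 has {A, B, C, D, E, G} and column 6 has {A, B, C, E, G}, leaving only F.
Row 3, column 6: row 3 has {A, E, G} and column 6 has {A, B, C, E, F, G}, leaving only D.
Row 4, column 3: row 4 has {B, C, D, G} and column 3 has {C, D, E, F, G}, leaving only A.
Row 4, column 7: row 4 has {A, B, C, D, G} and column 7 has {A, C, D, E, G}, leaving only F.
Row 3, column 7: row 3 has {A, D, E, G} and column 7 has {A, C, D, E, F, G}, leaving only B.
Row 4, column 5: row 4 has {A, B, C, D, F, G} and column 5 has {A, B, D, G}, leaving only E.
Row 5, column 4: row 5 has {A, B, D, E, G} and column 4 has {A, B, C, D, E, G}, leaving only F.
Row 5, column 5: row 5 has {A, B, D, E, F, G} and column 5 has {A, B, D, E, G}, leaving only C.
Row 3, column 5: row 3 has {A, B, D, E, G} and column 5 has {A, B, C, D, E, G}, leaving only F.
Row 3, column 1: row 3 has {A, B, D, E, F, G} and column 1 has {A, B, D, E, G}, leaving only C.
So row 3 reads: C A E G F D B.

C A E G F D B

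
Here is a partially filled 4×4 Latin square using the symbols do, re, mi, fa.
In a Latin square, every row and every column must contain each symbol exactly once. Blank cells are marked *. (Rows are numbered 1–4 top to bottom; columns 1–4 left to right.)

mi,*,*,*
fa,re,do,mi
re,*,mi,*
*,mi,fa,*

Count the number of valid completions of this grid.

Row 1, column 2: eliminating its row and column leaves {do, fa}.
Row 1, column 3: eliminating its row and column leaves {re}.
Row 1, column 4: eliminating its row and column leaves {do, re, fa}.
Row 3, column 2: eliminating its row and column leaves {do, fa}.
Row 3, column 4: eliminating its row and column leaves {do, fa}.
Row 4, column 1: eliminating its row and column leaves {do}.
Row 4, column 4: eliminating its row and column leaves {do, re}.
Enumerating the assignments across these blanks that avoid any row or column repeat gives 2 completions.

2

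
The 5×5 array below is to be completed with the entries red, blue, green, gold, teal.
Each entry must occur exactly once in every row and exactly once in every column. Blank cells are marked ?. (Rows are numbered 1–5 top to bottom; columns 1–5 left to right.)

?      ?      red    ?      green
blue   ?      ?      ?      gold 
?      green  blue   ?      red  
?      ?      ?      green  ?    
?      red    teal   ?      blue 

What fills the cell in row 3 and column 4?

teal

Row 2, column 2: row 2 has {blue, gold} and column 2 has {red, green}, leaving only teal.
Row 2, column 3: row 2 has {blue, gold, teal} and column 3 has {red, blue, teal}, leaving only green.
Row 2, column 4: row 2 has {blue, green, gold, teal} and column 4 has {green}, leaving only red.
Row 4, column 3: row 4 has {green} and column 3 has {red, blue, green, teal}, leaving only gold.
Row 4, column 2: row 4 has {green, gold} and column 2 has {red, green, teal}, leaving only blue.
Row 1, column 2: row 1 has {red, green} and column 2 has {red, blue, green, teal}, leaving only gold.
Row 1, column 1: row 1 has {red, green, gold} and column 1 has {blue}, leaving only teal.
Row 1, column 4: row 1 has {red, green, gold, teal} and column 4 has {red, green}, leaving only blue.
Row 3, column 1: row 3 has {red, blue, green} and column 1 has {blue, teal}, leaving only gold.
Row 3 already has {red, blue, green, gold} and column 4 already has {red, blue, green}, so row 3, column 4 must be teal.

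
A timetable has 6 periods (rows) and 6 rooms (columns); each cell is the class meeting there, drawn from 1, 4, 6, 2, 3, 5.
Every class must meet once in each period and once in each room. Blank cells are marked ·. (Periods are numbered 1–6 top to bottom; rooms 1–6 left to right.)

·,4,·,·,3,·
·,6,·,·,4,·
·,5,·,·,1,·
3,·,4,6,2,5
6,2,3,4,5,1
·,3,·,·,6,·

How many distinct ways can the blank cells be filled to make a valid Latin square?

24

Period 1, room 1: eliminating its period and room leaves {1, 2, 5}.
Period 1, room 3: eliminating its period and room leaves {1, 6, 2, 5}.
Period 1, room 4: eliminating its period and room leaves {1, 2, 5}.
Period 1, room 6: eliminating its period and room leaves {6, 2}.
Period 2, room 1: eliminating its period and room leaves {1, 2, 5}.
Period 2, room 3: eliminating its period and room leaves {1, 2, 5}.
Period 2, room 4: eliminating its period and room leaves {1, 2, 3, 5}.
Period 2, room 6: eliminating its period and room leaves {2, 3}.
Period 3, room 1: eliminating its period and room leaves {4, 2}.
Period 3, room 3: eliminating its period and room leaves {6, 2}.
Period 3, room 4: eliminating its period and room leaves {2, 3}.
Period 3, room 6: eliminating its period and room leaves {4, 6, 2, 3}.
Period 4, room 2: eliminating its period and room leaves {1}.
Period 6, room 1: eliminating its period and room leaves {1, 4, 2, 5}.
Period 6, room 3: eliminating its period and room leaves {1, 2, 5}.
Period 6, room 4: eliminating its period and room leaves {1, 2, 5}.
Period 6, room 6: eliminating its period and room leaves {4, 2}.
Enumerating the assignments across these blanks that avoid any period or room repeat gives 24 completions.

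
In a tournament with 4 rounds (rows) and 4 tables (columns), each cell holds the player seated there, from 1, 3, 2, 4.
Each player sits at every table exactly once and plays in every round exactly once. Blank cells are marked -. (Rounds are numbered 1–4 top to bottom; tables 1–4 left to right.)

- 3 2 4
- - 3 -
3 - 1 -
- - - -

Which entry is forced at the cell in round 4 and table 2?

1

Round 1, table 1: round 1 has {3, 2, 4} and table 1 has {3}, leaving only 1.
Round 3, table 4: round 3 has {1, 3} and table 4 has {4}, leaving only 2.
Round 2, table 4: round 2 has {3} and table 4 has {2, 4}, leaving only 1.
Round 3, table 2: round 3 has {1, 3, 2} and table 2 has {3}, leaving only 4.
Round 2, table 2: round 2 has {1, 3} and table 2 has {3, 4}, leaving only 2.
Round 4 already has {} and table 2 already has {3, 2, 4}, so round 4, table 2 must be 1.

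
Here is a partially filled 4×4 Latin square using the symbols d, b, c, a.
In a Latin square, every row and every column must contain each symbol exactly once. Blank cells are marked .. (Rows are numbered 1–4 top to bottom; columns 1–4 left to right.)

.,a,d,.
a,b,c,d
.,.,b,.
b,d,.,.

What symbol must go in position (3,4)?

a

Row 1, column 1: row 1 has {d, a} and column 1 has {b, a}, leaving only c.
Row 1, column 4: row 1 has {d, c, a} and column 4 has {d}, leaving only b.
Row 3, column 1: row 3 has {b} and column 1 has {b, c, a}, leaving only d.
Row 3, column 2: row 3 has {d, b} and column 2 has {d, b, a}, leaving only c.
Row 3 already has {d, b, c} and column 4 already has {d, b}, so row 3, column 4 must be a.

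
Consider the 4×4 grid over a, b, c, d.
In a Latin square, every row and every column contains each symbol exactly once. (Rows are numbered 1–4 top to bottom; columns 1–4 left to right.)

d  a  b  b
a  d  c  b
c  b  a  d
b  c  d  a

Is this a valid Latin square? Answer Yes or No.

Column 4 contains b twice (at rows 1 and 2), so it is not a permutation.

No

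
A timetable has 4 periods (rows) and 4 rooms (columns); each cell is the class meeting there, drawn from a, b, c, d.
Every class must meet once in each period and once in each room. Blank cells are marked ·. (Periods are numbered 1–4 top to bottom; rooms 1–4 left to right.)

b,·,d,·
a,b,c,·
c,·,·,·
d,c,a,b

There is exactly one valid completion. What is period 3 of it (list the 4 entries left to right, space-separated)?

Period 3, room 3: period 3 has {c} and room 3 has {a, c, d}, leaving only b.
Period 1, room 2: period 1 has {b, d} and room 2 has {b, c}, leaving only a.
Period 3, room 2: period 3 has {b, c} and room 2 has {a, b, c}, leaving only d.
Period 3, room 4: period 3 has {b, c, d} and room 4 has {b}, leaving only a.
So period 3 reads: c d b a.

c d b a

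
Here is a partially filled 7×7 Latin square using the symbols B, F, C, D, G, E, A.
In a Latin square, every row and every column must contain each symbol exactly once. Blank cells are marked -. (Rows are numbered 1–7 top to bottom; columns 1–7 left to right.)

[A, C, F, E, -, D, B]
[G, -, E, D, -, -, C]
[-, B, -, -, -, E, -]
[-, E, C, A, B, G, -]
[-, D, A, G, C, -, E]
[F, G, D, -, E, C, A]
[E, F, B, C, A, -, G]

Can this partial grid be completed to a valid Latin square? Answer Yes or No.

No

Row 7, column 6: row 7 together with column 6 already contain {B, F, C, D, G, E, A} — every symbol — so nothing can go there. The grid has no valid completion.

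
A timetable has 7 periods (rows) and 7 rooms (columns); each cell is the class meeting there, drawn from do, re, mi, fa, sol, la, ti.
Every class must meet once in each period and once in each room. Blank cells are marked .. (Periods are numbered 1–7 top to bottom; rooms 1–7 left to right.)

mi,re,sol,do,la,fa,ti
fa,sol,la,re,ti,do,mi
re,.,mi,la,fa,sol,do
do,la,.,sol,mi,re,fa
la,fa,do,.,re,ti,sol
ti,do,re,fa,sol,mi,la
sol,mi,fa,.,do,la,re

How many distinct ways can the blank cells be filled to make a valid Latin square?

1

Period 3, room 2: eliminating its period and room leaves {ti}.
Period 4, room 3: eliminating its period and room leaves {ti}.
Period 5, room 4: eliminating its period and room leaves {mi}.
Period 7, room 4: eliminating its period and room leaves {ti}.
Only one assignment across all blanks avoids any period or room repeat, giving 1 completion.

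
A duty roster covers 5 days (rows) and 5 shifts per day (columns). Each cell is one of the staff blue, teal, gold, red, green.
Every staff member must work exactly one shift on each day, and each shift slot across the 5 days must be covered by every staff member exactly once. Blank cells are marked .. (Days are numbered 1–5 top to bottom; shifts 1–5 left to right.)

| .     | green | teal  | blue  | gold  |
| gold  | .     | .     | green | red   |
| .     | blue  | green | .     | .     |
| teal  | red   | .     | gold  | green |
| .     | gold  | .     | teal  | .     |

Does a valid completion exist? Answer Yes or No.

Day 1, shift 1: day 1 has {blue, teal, gold, green} and shift 1 has {teal, gold}, so it must be red.
Now day 3, shift 1: day 3 together with shift 1 already contain {blue, teal, gold, red, green} — every symbol — so nothing can go there. The grid has no valid completion.

No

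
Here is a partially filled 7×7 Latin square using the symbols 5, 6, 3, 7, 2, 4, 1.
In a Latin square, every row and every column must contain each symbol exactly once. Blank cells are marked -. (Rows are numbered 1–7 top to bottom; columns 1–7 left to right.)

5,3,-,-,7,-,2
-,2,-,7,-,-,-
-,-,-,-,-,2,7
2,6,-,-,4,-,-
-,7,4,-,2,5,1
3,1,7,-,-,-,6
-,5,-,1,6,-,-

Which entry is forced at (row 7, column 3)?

Row 3, column 2: row 3 has {7, 2} and column 2 has {5, 6, 3, 7, 2, 1}, leaving only 4.
Row 5, column 1: row 5 has {5, 7, 2, 4, 1} and column 1 has {5, 3, 2}, leaving only 6.
Row 3, column 1: row 3 has {7, 2, 4} and column 1 has {5, 6, 3, 2}, leaving only 1.
Row 2, column 1: row 2 has {7, 2} and column 1 has {5, 6, 3, 2, 1}, leaving only 4.
Row 5, column 4: row 5 has {5, 6, 7, 2, 4, 1} and column 4 has {7, 1}, leaving only 3.
Row 4, column 4: row 4 has {6, 2, 4} and column 4 has {3, 7, 1}, leaving only 5.
Row 3, column 4: row 3 has {7, 2, 4, 1} and column 4 has {5, 3, 7, 1}, leaving only 6.
Row 1, column 4: row 1 has {5, 3, 7, 2} and column 4 has {5, 6, 3, 7, 1}, leaving only 4.
Row 4, column 7: row 4 has {5, 6, 2, 4} and column 7 has {6, 7, 2, 1}, leaving only 3.
Row 2, column 7: row 2 has {7, 2, 4} and column 7 has {6, 3, 7, 2, 1}, leaving only 5.
Row 4, column 3: row 4 has {5, 6, 3, 2, 4} and column 3 has {7, 4}, leaving only 1.
Row 1, column 3: row 1 has {5, 3, 7, 2, 4} and column 3 has {7, 4, 1}, leaving only 6.
Row 1, column 6: row 1 has {5, 6, 3, 7, 2, 4} and column 6 has {5, 2}, leaving only 1.
Row 2, column 3: row 2 has {5, 7, 2, 4} and column 3 has {6, 7, 4, 1}, leaving only 3.
Row 7 already has {5, 6, 1} and column 3 already has {6, 3, 7, 4, 1}, so row 7, column 3 must be 2.

2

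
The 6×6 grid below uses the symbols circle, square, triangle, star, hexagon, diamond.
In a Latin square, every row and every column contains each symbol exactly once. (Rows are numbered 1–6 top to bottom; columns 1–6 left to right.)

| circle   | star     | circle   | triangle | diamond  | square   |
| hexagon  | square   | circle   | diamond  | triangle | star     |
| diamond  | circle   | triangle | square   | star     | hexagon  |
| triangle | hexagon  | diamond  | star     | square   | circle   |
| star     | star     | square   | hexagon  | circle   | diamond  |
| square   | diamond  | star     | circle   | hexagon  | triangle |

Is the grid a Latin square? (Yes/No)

Row 5 contains star twice (at columns 1 and 2); row 1 is also not a permutation.

No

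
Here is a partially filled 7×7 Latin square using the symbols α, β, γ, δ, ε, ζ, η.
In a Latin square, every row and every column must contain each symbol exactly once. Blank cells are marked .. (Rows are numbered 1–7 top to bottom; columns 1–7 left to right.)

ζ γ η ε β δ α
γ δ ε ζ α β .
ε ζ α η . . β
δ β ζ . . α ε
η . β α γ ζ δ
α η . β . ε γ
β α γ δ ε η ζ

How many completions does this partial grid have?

Row 2, column 7: eliminating its row and column leaves {η}.
Row 3, column 5: eliminating its row and column leaves {δ}.
Row 3, column 6: eliminating its row and column leaves {γ}.
Row 4, column 4: eliminating its row and column leaves {γ}.
Row 4, column 5: eliminating its row and column leaves {η}.
Row 5, column 2: eliminating its row and column leaves {ε}.
Row 6, column 3: eliminating its row and column leaves {δ}.
Row 6, column 5: eliminating its row and column leaves {δ, ζ}.
Only one assignment across all blanks avoids any row or column repeat, giving 1 completion.

1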